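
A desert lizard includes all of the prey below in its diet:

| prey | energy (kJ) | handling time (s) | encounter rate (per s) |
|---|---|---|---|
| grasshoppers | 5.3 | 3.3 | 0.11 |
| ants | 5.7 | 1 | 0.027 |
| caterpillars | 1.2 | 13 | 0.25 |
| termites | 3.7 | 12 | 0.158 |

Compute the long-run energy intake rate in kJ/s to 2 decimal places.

0.25 kJ/s

R = Σλ_iE_i / (1 + Σλ_ih_i)
Numerator: 0.11×5.3 + 0.027×5.7 + 0.25×1.2 + 0.158×3.7 = 1.621
Denominator: 1 + 0.11×3.3 + 0.027×1 + 0.25×13 + 0.158×12 = 6.536
R = 1.621/6.536 = 0.2481 kJ/s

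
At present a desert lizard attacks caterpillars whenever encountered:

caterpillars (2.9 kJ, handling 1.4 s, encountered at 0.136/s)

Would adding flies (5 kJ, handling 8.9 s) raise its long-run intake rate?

Yes

Current rate: (0.136×2.9)/(1 + 0.136×1.4) = 0.3313 kJ/s.
flies: E/h = 5/8.9 = 0.5618 kJ/s.
Since 0.5618 > R, including flies increases the long-run rate.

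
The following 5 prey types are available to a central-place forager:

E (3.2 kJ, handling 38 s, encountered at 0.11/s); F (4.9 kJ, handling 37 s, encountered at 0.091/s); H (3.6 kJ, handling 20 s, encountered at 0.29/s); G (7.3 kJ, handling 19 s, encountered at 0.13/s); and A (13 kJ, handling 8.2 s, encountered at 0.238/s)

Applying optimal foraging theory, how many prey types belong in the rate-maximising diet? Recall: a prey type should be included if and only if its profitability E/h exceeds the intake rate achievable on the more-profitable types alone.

1

E/h in descending order: A 1.59, G 0.384, H 0.18, F 0.132, E 0.0842 kJ/s. The optimal diet is the largest prefix of this list for which every included type satisfies E_i/h_i > R on the types above it.
Rate on top 1: 1.048. G: 0.384 < 1.048 → exclude; stop.
Optimal diet: A — 1 of 5 types.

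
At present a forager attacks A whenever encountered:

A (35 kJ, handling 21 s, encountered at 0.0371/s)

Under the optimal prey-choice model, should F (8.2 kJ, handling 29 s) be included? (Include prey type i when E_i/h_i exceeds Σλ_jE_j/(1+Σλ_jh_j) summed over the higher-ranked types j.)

No

On A alone, R = ΣλE/(1+Σλh) = 1.298/1.779 = 0.7299 kJ/s.
F: E/h = 8.2/29 = 0.2828 kJ/s.
Since 0.2828 < R, time spent handling F is better spent searching.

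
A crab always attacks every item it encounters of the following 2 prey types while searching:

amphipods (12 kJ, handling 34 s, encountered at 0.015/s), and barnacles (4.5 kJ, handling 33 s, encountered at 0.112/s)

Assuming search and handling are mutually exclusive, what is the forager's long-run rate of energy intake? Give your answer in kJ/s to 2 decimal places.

0.13 kJ/s

R = Σλ_iE_i / (1 + Σλ_ih_i)
Numerator: 0.015×12 + 0.112×4.5 = 0.684
Denominator: 1 + 0.015×34 + 0.112×33 = 5.206
R = 0.684/5.206 = 0.1314 kJ/s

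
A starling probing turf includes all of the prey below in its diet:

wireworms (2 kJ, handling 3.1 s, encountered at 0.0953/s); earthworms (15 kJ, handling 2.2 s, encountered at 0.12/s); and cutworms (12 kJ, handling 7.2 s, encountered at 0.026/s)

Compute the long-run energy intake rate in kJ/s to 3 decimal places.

1.318 kJ/s

Energy encountered per unit search time: 0.0953×2 + 0.12×15 + 0.026×12 = 2.303 kJ/s.
Handling time per unit search time: 0.0953×3.1 + 0.12×2.2 + 0.026×7.2 = 0.7466.
Rate = 2.303/(1 + 0.7466) = 1.318 kJ/s.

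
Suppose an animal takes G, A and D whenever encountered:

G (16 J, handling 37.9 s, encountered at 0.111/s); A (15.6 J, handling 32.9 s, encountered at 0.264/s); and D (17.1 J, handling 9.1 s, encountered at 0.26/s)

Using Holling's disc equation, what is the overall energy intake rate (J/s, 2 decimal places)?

Energy encountered per unit search time: 0.111×16 + 0.264×15.6 + 0.26×17.1 = 10.34 J/s.
Handling time per unit search time: 0.111×37.9 + 0.264×32.9 + 0.26×9.1 = 15.26.
Rate = 10.34/(1 + 15.26) = 0.636 J/s.

0.64 J/s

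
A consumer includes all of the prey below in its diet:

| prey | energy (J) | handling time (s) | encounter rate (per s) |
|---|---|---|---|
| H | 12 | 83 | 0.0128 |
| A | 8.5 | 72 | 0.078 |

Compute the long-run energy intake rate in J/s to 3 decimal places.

R = (0.0128×12 + 0.078×8.5) / (1 + 0.0128×83 + 0.078×72) = 0.8166/7.678 = 0.1064 J/s.

0.106 J/s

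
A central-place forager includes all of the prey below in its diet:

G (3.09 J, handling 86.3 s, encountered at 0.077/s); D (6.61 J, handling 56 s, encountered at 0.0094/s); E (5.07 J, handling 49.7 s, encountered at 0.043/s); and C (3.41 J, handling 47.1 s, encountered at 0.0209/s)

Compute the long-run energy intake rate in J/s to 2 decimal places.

0.05 J/s

Energy encountered per unit search time: 0.077×3.09 + 0.0094×6.61 + 0.043×5.07 + 0.0209×3.41 = 0.5893 J/s.
Handling time per unit search time: 0.077×86.3 + 0.0094×56 + 0.043×49.7 + 0.0209×47.1 = 10.29.
Rate = 0.5893/(1 + 10.29) = 0.05219 J/s.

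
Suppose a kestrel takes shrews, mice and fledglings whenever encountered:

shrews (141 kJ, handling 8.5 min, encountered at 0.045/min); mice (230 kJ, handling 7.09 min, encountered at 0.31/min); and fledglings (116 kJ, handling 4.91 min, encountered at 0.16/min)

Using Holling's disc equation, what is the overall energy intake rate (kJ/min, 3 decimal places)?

R = (0.045×141 + 0.31×230 + 0.16×116) / (1 + 0.045×8.5 + 0.31×7.09 + 0.16×4.91) = 96.2/4.366 = 22.04 kJ/min.

22.035 kJ/min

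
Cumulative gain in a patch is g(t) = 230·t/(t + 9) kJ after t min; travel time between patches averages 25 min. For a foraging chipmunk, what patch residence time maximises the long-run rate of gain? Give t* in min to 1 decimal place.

Maximise g(t)/(T+t): set derivative to zero → g'(t)(T+t) = g(t).
g'(t) = 230·9/(t + 9)². Setting 230·9/(t+9)² = 230t/[(t+9)(25+t)] gives 9(25+t) = t(t+9), so t² = 9×25 = 225.
t* = √225 = 15 min.

15.0 min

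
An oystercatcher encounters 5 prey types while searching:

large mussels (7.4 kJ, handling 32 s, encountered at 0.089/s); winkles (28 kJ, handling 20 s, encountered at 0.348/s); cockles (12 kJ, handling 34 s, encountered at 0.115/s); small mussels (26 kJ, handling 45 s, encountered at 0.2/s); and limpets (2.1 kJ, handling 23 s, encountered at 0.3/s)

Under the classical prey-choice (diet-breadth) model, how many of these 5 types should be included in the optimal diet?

Rank by E/h (kJ/s): winkles 1.4, small mussels 0.578, cockles 0.353, large mussels 0.231, limpets 0.0913. Include each in turn until the next type's E/h falls below the running intake rate.
Rate on top 1: 1.224. small mussels: 0.578 < 1.224 → exclude; stop.
Optimal diet: winkles — 1 of 5 types.

1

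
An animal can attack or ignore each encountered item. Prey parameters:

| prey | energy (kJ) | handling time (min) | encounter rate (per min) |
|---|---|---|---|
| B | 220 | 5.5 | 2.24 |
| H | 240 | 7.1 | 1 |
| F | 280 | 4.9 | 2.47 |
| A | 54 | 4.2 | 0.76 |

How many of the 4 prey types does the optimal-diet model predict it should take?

1

Profitabilities (E/h, kJ/min): F 57.1, B 40, H 33.8, A 12.9. Add prey in this order while the next type's profitability exceeds the intake rate on those already taken.
Rate on top 1: 52.78. B: 40 < 52.78 → exclude; stop.
Optimal diet: F — 1 of 4 types.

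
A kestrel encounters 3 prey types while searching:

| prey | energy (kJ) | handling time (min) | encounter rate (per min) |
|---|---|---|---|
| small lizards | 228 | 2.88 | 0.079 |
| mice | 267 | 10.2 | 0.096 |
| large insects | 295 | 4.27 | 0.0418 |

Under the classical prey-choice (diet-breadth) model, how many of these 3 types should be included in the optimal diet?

E/h in descending order: small lizards 79.2, large insects 69.1, mice 26.2 kJ/min. The optimal diet is the largest prefix of this list for which every included type satisfies E_i/h_i > R on the types above it.
Rate on top 1: 14.67. large insects: 69.1 > 14.67 → include.
Rate on top 2: 21.58. mice: 26.2 > 21.58 → include.
Optimal diet: small lizards, large insects, mice — 3 of 3 types.

3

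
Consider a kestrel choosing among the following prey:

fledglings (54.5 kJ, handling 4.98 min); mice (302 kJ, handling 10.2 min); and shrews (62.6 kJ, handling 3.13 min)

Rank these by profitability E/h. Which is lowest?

fledglings

In descending order of E/h:
mice: 302/10.2 = 29.6 kJ/min
shrews: 62.6/3.13 = 20 kJ/min
fledglings: 54.5/4.98 = 10.9 kJ/min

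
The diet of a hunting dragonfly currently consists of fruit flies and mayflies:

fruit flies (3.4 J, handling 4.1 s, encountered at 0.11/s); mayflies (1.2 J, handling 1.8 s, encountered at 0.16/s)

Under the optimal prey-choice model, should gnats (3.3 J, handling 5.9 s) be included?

Yes

On fruit flies and mayflies alone, R = ΣλE/(1+Σλh) = 0.566/1.739 = 0.3255 J/s.
gnats: E/h = 3.3/5.9 = 0.5593 J/s.
Since 0.5593 > R, including gnats increases the long-run rate.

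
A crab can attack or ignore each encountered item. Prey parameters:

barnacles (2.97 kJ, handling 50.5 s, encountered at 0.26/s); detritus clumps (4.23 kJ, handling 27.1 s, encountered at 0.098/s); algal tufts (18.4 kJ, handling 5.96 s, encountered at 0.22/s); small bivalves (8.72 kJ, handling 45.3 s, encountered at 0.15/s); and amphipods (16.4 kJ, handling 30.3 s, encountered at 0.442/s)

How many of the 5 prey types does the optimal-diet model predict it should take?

Profitabilities (E/h, kJ/s): algal tufts 3.09, amphipods 0.541, small bivalves 0.192, detritus clumps 0.156, barnacles 0.0588. Add prey in this order while the next type's profitability exceeds the intake rate on those already taken.
Rate on top 1: 1.751. amphipods: 0.541 < 1.751 → exclude; stop.
Optimal diet: algal tufts — 1 of 5 types.

1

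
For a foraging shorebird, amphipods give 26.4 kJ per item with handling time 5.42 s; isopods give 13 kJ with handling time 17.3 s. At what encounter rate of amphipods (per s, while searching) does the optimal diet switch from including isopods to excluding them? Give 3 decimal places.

At the threshold, the rate on amphipods alone equals the profitability of isopods: λ·26.4/(1 + λ·5.42) = 13/17.3 = 0.7514.
Rearranging, λ(26.4 − 0.7514×5.42) = 0.7514, so λ = 0.7514/22.33 = 0.03366 per s.

0.034 per s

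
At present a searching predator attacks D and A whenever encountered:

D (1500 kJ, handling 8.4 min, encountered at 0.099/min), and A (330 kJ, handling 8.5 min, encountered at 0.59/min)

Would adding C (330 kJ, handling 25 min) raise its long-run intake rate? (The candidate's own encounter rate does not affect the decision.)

No

On D and A alone, R = ΣλE/(1+Σλh) = 343.2/6.847 = 50.13 kJ/min.
C: E/h = 330/25 = 13.2 kJ/min.
Since 13.2 < R, time spent handling C is better spent searching.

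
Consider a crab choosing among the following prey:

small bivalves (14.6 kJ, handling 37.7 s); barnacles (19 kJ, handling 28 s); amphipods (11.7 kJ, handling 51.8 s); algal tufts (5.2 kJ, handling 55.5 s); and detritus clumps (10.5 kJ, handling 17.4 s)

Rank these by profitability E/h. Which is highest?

barnacles

Profitability E/h (kJ/s): small bivalves = 14.6/37.7 = 0.387, barnacles = 19/28 = 0.679, amphipods = 11.7/51.8 = 0.226, algal tufts = 5.2/55.5 = 0.0937, detritus clumps = 10.5/17.4 = 0.603.
Ranked: barnacles > detritus clumps > small bivalves > amphipods > algal tufts.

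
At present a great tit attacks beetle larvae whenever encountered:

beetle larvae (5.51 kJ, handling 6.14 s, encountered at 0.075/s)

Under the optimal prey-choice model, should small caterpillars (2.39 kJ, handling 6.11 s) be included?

Yes

Intake rate on the current diet: R = (0.075×5.51) / (1 + 0.075×6.14) = 0.4132/1.46 = 0.283 kJ/s.
Profitability of small caterpillars: 2.39/6.11 = 0.3912 kJ/s.
Since 0.3912 > R, including small caterpillars increases the long-run rate.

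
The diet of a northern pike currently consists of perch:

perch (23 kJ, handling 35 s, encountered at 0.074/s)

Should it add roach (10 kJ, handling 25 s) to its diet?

No

Intake rate on the current diet: R = (0.074×23) / (1 + 0.074×35) = 1.702/3.59 = 0.4741 kJ/s.
Profitability of roach: 10/25 = 0.4 kJ/s.
Since 0.4 < R, time spent handling roach is better spent searching.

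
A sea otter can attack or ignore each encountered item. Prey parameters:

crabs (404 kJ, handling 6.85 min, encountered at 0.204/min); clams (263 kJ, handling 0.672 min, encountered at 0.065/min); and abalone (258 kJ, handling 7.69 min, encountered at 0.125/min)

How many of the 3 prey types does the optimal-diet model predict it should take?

Profitabilities (E/h, kJ/min): clams 391, crabs 59, abalone 33.6. Add prey in this order while the next type's profitability exceeds the intake rate on those already taken.
Rate on top 1: 16.38. crabs: 59 > 16.38 → include.
Rate on top 2: 40.77. abalone: 33.6 < 40.77 → exclude; stop.
Optimal diet: clams, crabs — 2 of 3 types.

2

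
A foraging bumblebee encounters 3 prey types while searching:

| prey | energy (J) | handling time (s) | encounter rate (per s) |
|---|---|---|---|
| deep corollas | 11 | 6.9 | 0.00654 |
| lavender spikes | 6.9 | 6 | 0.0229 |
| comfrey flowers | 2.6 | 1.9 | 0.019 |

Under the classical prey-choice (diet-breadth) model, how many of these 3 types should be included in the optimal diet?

Rank by E/h (J/s): deep corollas 1.59, comfrey flowers 1.37, lavender spikes 1.15. Include each in turn until the next type's E/h falls below the running intake rate.
Rate on top 1: 0.06883. comfrey flowers: 1.37 > 0.06883 → include.
Rate on top 2: 0.1122. lavender spikes: 1.15 > 0.1122 → include.
Optimal diet: deep corollas, comfrey flowers, lavender spikes — 3 of 3 types.

3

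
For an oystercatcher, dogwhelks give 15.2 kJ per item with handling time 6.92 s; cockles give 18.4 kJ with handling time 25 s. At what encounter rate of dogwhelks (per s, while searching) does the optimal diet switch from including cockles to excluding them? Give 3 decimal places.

0.073 per s

The zero-one rule: include cockles iff E₂/h₂ > λE₁/(1+λh₁). Equality gives the switch point.
λE₁h₂ = E₂ + λE₂h₁ ⇒ λ = E₂/(E₁h₂ − E₂h₁) = 18.4/(380 − 127.3) = 0.07282 per s.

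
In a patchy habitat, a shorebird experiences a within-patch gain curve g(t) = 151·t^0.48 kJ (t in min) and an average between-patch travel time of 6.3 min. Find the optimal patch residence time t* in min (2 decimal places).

Optimal t* satisfies g'(t*) = g(t*)/(T + t*).
g'(t) = 0.48·151·t^-0.52. Setting 0.48·151·t^-0.52 = 151·t^0.48/(6.3+t) gives 0.48(6.3+t) = t, so 0.52·t = 0.48×6.3.
t* = 0.48×6.3/0.52 = 5.815 min.

5.82 min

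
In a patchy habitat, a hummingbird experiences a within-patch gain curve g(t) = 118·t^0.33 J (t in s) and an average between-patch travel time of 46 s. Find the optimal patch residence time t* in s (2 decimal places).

22.66 s

Optimal t* satisfies g'(t*) = g(t*)/(T + t*).
g'(t) = 0.33·118·t^-0.67. Setting 0.33·118·t^-0.67 = 118·t^0.33/(46+t) gives 0.33(46+t) = t, so 0.67·t = 0.33×46.
t* = 0.33×46/0.67 = 22.66 s.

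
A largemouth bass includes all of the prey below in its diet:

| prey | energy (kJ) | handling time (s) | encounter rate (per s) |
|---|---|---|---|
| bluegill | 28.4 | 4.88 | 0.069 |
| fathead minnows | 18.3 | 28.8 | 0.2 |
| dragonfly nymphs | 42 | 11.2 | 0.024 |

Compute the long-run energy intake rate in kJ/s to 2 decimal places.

0.90 kJ/s

Energy encountered per unit search time: 0.069×28.4 + 0.2×18.3 + 0.024×42 = 6.628 kJ/s.
Handling time per unit search time: 0.069×4.88 + 0.2×28.8 + 0.024×11.2 = 6.366.
Rate = 6.628/(1 + 6.366) = 0.8998 kJ/s.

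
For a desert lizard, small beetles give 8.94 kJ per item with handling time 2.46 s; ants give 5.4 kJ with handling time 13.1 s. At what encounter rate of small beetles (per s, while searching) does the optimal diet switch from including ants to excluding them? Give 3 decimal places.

0.052 per s

Drop ants once their profitability E₂/h₂ falls below the rate achievable on small beetles alone: E₂/h₂ = λE₁/(1 + λh₁).
Solve for λ: λE₁h₂ = E₂(1 + λh₁) → λ(E₁h₂ − E₂h₁) = E₂ → λ = E₂/(E₁h₂ − E₂h₁).
λ = 5.4/(8.94×13.1 − 5.4×2.46) = 5.4/103.8 = 0.05201 per s.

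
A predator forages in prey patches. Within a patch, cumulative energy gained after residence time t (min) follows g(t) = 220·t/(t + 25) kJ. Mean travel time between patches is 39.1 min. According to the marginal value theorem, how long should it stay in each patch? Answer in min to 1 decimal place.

By the marginal value theorem, leave when the instantaneous gain rate g'(t) equals the habitat-wide average g(t)/(T + t).
g'(t) = 220·25/(t + 25)². Setting 220·25/(t+25)² = 220t/[(t+25)(39.1+t)] gives 25(39.1+t) = t(t+25), so t² = 25×39.1 = 977.5.
t* = √977.5 = 31.26 min.

31.3 min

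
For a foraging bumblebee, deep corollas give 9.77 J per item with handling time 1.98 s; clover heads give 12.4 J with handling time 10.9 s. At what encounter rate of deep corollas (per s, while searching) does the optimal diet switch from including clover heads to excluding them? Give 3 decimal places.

The zero-one rule: include clover heads iff E₂/h₂ > λE₁/(1+λh₁). Equality gives the switch point.
λE₁h₂ = E₂ + λE₂h₁ ⇒ λ = E₂/(E₁h₂ − E₂h₁) = 12.4/(106.5 − 24.55) = 0.1513 per s.

0.151 per s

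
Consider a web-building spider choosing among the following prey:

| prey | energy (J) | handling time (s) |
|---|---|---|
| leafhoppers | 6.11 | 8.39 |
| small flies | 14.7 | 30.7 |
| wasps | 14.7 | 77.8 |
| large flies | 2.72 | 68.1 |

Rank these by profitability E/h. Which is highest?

leafhoppers

Profitability E/h (J/s): leafhoppers = 6.11/8.39 = 0.728, small flies = 14.7/30.7 = 0.479, wasps = 14.7/77.8 = 0.189, large flies = 2.72/68.1 = 0.0399.
Ranked: leafhoppers > small flies > wasps > large flies.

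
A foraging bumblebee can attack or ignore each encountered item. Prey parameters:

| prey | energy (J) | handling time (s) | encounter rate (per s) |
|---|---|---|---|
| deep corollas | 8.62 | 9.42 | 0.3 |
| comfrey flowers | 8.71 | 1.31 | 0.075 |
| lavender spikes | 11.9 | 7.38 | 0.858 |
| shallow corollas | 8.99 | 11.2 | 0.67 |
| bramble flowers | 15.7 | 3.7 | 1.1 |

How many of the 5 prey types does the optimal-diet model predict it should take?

Profitabilities (E/h, J/s): comfrey flowers 6.65, bramble flowers 4.24, lavender spikes 1.61, deep corollas 0.915, shallow corollas 0.803. Add prey in this order while the next type's profitability exceeds the intake rate on those already taken.
Rate on top 1: 0.5948. bramble flowers: 4.24 > 0.5948 → include.
Rate on top 2: 3.468. lavender spikes: 1.61 < 3.468 → exclude; stop.
Optimal diet: comfrey flowers, bramble flowers — 2 of 5 types.

2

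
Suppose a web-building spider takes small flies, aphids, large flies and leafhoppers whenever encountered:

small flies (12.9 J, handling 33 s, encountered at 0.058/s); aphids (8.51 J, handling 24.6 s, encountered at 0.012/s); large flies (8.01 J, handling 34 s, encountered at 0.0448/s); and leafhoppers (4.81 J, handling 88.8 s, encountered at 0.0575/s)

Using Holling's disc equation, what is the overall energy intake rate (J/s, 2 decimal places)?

Energy encountered per unit search time: 0.058×12.9 + 0.012×8.51 + 0.0448×8.01 + 0.0575×4.81 = 1.486 J/s.
Handling time per unit search time: 0.058×33 + 0.012×24.6 + 0.0448×34 + 0.0575×88.8 = 8.838.
Rate = 1.486/(1 + 8.838) = 0.151 J/s.

0.15 J/s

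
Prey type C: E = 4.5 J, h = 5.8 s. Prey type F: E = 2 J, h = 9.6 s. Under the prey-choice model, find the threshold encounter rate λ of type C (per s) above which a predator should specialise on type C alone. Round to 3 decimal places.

Drop type F once their profitability E₂/h₂ falls below the rate achievable on type C alone: E₂/h₂ = λE₁/(1 + λh₁).
Solve for λ: λE₁h₂ = E₂(1 + λh₁) → λ(E₁h₂ − E₂h₁) = E₂ → λ = E₂/(E₁h₂ − E₂h₁).
λ = 2/(4.5×9.6 − 2×5.8) = 2/31.6 = 0.06329 per s.

0.063 per s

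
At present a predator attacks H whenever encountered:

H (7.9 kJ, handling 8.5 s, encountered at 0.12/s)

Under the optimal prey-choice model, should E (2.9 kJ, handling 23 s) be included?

No

On H alone, R = ΣλE/(1+Σλh) = 0.948/2.02 = 0.4693 kJ/s.
E: E/h = 2.9/23 = 0.1261 kJ/s.
0.1261 < 0.4693, so adding E would lower the average — exclude it.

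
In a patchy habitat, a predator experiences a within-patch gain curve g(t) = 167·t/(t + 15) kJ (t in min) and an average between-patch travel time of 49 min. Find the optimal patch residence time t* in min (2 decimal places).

27.11 min

Maximise g(t)/(T+t): set derivative to zero → g'(t)(T+t) = g(t).
g'(t) = 167·15/(t + 15)². Setting 167·15/(t+15)² = 167t/[(t+15)(49+t)] gives 15(49+t) = t(t+15), so t² = 15×49 = 735.
t* = √735 = 27.11 min.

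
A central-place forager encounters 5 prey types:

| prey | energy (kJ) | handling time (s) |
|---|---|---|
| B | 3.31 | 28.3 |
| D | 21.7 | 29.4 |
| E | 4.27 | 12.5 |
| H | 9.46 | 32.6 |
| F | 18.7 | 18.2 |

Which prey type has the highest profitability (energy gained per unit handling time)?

F

In descending order of E/h:
F: 18.7/18.2 = 1.03 kJ/s
D: 21.7/29.4 = 0.738 kJ/s
E: 4.27/12.5 = 0.342 kJ/s
H: 9.46/32.6 = 0.29 kJ/s
B: 3.31/28.3 = 0.117 kJ/s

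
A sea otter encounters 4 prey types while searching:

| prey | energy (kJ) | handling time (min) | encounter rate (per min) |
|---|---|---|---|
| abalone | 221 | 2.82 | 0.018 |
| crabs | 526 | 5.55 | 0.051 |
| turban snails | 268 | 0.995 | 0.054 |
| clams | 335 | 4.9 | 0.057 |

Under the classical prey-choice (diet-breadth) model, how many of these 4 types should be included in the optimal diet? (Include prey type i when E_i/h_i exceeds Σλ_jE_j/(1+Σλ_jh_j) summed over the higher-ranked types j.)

Profitabilities (E/h, kJ/min): turban snails 269, crabs 94.8, abalone 78.4, clams 68.4. Add prey in this order while the next type's profitability exceeds the intake rate on those already taken.
Rate on top 1: 13.73. crabs: 94.8 > 13.73 → include.
Rate on top 2: 30.89. abalone: 78.4 > 30.89 → include.
Rate on top 3: 32.63. clams: 68.4 > 32.63 → include.
Optimal diet: turban snails, crabs, abalone, clams — 4 of 4 types.

4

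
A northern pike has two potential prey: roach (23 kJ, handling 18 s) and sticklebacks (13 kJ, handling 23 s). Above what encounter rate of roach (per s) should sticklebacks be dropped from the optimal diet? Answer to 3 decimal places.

The zero-one rule: include sticklebacks iff E₂/h₂ > λE₁/(1+λh₁). Equality gives the switch point.
λE₁h₂ = E₂ + λE₂h₁ ⇒ λ = E₂/(E₁h₂ − E₂h₁) = 13/(529 − 234) = 0.04407 per s.

0.044 per s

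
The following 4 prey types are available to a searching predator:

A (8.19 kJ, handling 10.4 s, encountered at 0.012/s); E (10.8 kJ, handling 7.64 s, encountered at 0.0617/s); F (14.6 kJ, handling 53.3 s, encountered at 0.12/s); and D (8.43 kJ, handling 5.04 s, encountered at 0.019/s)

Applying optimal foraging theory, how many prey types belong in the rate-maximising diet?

E/h in descending order: D 1.67, E 1.41, A 0.787, F 0.274 kJ/s. The optimal diet is the largest prefix of this list for which every included type satisfies E_i/h_i > R on the types above it.
Rate on top 1: 0.1462. E: 1.41 > 0.1462 → include.
Rate on top 2: 0.5274. A: 0.787 > 0.5274 → include.
Rate on top 3: 0.5466. F: 0.274 < 0.5466 → exclude; stop.
Optimal diet: D, E, A — 3 of 4 types.

3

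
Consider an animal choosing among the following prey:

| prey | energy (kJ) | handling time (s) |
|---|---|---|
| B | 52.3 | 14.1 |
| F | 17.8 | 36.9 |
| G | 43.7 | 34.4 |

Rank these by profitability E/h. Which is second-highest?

G

In descending order of E/h:
B: 52.3/14.1 = 3.71 kJ/s
G: 43.7/34.4 = 1.27 kJ/s
F: 17.8/36.9 = 0.482 kJ/s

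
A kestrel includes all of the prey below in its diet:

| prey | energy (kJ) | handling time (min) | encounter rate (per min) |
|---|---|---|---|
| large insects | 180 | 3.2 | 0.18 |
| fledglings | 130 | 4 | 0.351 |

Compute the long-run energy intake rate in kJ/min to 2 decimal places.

26.18 kJ/min

R = Σλ_iE_i / (1 + Σλ_ih_i)
Numerator: 0.18×180 + 0.351×130 = 78.03
Denominator: 1 + 0.18×3.2 + 0.351×4 = 2.98
R = 78.03/2.98 = 26.18 kJ/min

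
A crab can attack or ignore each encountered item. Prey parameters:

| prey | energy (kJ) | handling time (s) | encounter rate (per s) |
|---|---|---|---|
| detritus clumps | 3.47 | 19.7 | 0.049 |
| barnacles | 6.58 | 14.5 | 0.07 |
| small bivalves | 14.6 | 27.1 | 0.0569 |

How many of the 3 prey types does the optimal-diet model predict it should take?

2

Profitabilities (E/h, kJ/s): small bivalves 0.539, barnacles 0.454, detritus clumps 0.176. Add prey in this order while the next type's profitability exceeds the intake rate on those already taken.
Rate on top 1: 0.3268. barnacles: 0.454 > 0.3268 → include.
Rate on top 2: 0.363. detritus clumps: 0.176 < 0.363 → exclude; stop.
Optimal diet: small bivalves, barnacles — 2 of 3 types.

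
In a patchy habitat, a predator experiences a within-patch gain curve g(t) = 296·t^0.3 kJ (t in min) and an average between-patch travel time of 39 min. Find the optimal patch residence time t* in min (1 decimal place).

Optimal t* satisfies g'(t*) = g(t*)/(T + t*).
g'(t) = 0.3·296·t^-0.7. Setting 0.3·296·t^-0.7 = 296·t^0.3/(39+t) gives 0.3(39+t) = t, so 0.70·t = 0.3×39.
t* = 0.3×39/0.70 = 16.71 min.

16.7 min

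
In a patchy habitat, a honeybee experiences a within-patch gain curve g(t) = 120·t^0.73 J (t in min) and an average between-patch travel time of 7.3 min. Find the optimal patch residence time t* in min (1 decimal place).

Optimal t* satisfies g'(t*) = g(t*)/(T + t*).
g'(t) = 0.73·120·t^-0.27. Setting 0.73·120·t^-0.27 = 120·t^0.73/(7.3+t) gives 0.73(7.3+t) = t, so 0.27·t = 0.73×7.3.
t* = 0.73×7.3/0.27 = 19.74 min.

19.7 min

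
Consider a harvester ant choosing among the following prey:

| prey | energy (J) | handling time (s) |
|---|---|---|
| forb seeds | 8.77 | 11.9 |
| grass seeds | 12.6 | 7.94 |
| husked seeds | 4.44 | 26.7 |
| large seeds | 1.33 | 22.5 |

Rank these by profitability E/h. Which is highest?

grass seeds

In descending order of E/h:
grass seeds: 12.6/7.94 = 1.59 J/s
forb seeds: 8.77/11.9 = 0.737 J/s
husked seeds: 4.44/26.7 = 0.166 J/s
large seeds: 1.33/22.5 = 0.0591 J/s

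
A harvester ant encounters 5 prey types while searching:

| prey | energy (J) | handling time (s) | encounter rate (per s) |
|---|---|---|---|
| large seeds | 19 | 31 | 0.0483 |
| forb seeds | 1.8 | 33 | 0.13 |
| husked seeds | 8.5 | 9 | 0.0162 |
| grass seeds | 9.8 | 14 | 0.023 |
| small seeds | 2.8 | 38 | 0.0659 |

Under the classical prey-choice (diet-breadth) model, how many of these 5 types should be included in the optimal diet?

3

E/h in descending order: husked seeds 0.944, grass seeds 0.7, large seeds 0.613, small seeds 0.0737, forb seeds 0.0545 J/s. The optimal diet is the largest prefix of this list for which every included type satisfies E_i/h_i > R on the types above it.
Rate on top 1: 0.1202. grass seeds: 0.7 > 0.1202 → include.
Rate on top 2: 0.2474. large seeds: 0.613 > 0.2474 → include.
Rate on top 3: 0.432. small seeds: 0.0737 < 0.432 → exclude; stop.
Optimal diet: husked seeds, grass seeds, large seeds — 3 of 5 types.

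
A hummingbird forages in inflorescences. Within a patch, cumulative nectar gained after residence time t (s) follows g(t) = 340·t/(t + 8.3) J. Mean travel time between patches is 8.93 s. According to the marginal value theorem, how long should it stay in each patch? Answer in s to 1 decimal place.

Maximise g(t)/(T+t): set derivative to zero → g'(t)(T+t) = g(t).
g'(t) = 340·8.3/(t + 8.3)². Setting 340·8.3/(t+8.3)² = 340t/[(t+8.3)(8.93+t)] gives 8.3(8.93+t) = t(t+8.3), so t² = 8.3×8.93 = 74.12.
t* = √74.12 = 8.609 s.

8.6 s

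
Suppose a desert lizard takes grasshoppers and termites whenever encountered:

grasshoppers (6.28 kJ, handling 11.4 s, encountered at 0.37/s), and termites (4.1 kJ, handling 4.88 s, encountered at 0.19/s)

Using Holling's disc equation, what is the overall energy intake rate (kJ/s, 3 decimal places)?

Energy encountered per unit search time: 0.37×6.28 + 0.19×4.1 = 3.103 kJ/s.
Handling time per unit search time: 0.37×11.4 + 0.19×4.88 = 5.145.
Rate = 3.103/(1 + 5.145) = 0.5049 kJ/s.

0.505 kJ/s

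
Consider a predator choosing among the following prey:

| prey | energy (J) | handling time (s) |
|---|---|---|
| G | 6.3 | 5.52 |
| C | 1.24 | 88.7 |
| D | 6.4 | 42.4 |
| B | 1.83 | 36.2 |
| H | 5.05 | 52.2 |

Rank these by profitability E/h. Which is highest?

Profitability E/h (J/s): G = 6.3/5.52 = 1.14, C = 1.24/88.7 = 0.014, D = 6.4/42.4 = 0.151, B = 1.83/36.2 = 0.0506, H = 5.05/52.2 = 0.0967.
Ranked: G > D > H > B > C.

G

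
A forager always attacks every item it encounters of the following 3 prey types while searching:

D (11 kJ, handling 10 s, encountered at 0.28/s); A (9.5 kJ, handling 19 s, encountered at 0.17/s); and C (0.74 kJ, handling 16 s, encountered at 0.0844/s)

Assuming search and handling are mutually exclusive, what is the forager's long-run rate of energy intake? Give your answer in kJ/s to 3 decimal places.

0.568 kJ/s

Energy encountered per unit search time: 0.28×11 + 0.17×9.5 + 0.0844×0.74 = 4.757 kJ/s.
Handling time per unit search time: 0.28×10 + 0.17×19 + 0.0844×16 = 7.38.
Rate = 4.757/(1 + 7.38) = 0.5677 kJ/s.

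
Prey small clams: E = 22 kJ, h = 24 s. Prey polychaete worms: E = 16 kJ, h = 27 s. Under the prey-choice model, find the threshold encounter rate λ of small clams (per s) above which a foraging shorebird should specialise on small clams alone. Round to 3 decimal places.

0.076 per s

At the threshold, the rate on small clams alone equals the profitability of polychaete worms: λ·22/(1 + λ·24) = 16/27 = 0.5926.
Rearranging, λ(22 − 0.5926×24) = 0.5926, so λ = 0.5926/7.778 = 0.07619 per s.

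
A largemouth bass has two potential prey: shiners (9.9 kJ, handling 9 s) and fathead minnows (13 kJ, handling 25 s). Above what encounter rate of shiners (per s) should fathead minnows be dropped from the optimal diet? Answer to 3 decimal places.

At the threshold, the rate on shiners alone equals the profitability of fathead minnows: λ·9.9/(1 + λ·9) = 13/25 = 0.52.
Rearranging, λ(9.9 − 0.52×9) = 0.52, so λ = 0.52/5.22 = 0.09962 per s.

0.100 per s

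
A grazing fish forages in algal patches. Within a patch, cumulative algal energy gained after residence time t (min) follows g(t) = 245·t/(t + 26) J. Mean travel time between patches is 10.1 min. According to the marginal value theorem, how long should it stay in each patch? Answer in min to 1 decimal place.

By the marginal value theorem, leave when the instantaneous gain rate g'(t) equals the habitat-wide average g(t)/(T + t).
g'(t) = 245·26/(t + 26)². Setting 245·26/(t+26)² = 245t/[(t+26)(10.1+t)] gives 26(10.1+t) = t(t+26), so t² = 26×10.1 = 262.6.
t* = √262.6 = 16.2 min.

16.2 min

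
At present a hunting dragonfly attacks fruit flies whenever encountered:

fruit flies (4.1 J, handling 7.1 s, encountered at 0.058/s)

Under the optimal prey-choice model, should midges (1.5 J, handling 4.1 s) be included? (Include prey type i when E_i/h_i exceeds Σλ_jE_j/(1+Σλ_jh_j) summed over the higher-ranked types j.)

Intake rate on the current diet: R = (0.058×4.1) / (1 + 0.058×7.1) = 0.2378/1.412 = 0.1684 J/s.
midges: E/h = 1.5/4.1 = 0.3659 J/s.
Since 0.3659 > R, including midges increases the long-run rate.

Yes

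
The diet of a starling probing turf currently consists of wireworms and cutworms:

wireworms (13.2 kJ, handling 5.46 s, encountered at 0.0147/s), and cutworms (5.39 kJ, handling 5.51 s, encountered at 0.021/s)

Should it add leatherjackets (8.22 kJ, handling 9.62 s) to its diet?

On wireworms and cutworms alone, R = ΣλE/(1+Σλh) = 0.3072/1.196 = 0.2569 kJ/s.
leatherjackets: E/h = 8.22/9.62 = 0.8545 kJ/s.
0.8545 > 0.2569, so adding leatherjackets raises the average — include it.

Yes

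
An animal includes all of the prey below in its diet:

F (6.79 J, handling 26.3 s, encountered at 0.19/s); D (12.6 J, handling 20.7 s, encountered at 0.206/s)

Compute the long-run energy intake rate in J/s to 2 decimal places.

Energy encountered per unit search time: 0.19×6.79 + 0.206×12.6 = 3.886 J/s.
Handling time per unit search time: 0.19×26.3 + 0.206×20.7 = 9.261.
Rate = 3.886/(1 + 9.261) = 0.3787 J/s.

0.38 J/s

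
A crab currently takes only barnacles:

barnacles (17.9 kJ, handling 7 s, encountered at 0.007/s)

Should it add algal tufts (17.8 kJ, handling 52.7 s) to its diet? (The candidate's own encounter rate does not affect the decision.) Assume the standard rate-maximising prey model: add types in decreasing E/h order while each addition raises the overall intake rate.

Yes

On barnacles alone, R = ΣλE/(1+Σλh) = 0.1253/1.049 = 0.1194 kJ/s.
algal tufts: E/h = 17.8/52.7 = 0.3378 kJ/s.
0.3378 > 0.1194, so adding algal tufts raises the average — include it.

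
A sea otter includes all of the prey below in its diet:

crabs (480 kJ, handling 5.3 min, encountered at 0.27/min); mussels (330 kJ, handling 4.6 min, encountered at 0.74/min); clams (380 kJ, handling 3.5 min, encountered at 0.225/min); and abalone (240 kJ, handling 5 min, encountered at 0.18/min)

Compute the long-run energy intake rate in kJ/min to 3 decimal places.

66.800 kJ/min

R = (0.27×480 + 0.74×330 + 0.225×380 + 0.18×240) / (1 + 0.27×5.3 + 0.74×4.6 + 0.225×3.5 + 0.18×5) = 502.5/7.522 = 66.8 kJ/min.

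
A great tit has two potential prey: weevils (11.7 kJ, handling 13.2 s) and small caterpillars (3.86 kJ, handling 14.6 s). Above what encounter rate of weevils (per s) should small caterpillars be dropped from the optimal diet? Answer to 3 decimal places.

At the threshold, the rate on weevils alone equals the profitability of small caterpillars: λ·11.7/(1 + λ·13.2) = 3.86/14.6 = 0.2644.
Rearranging, λ(11.7 − 0.2644×13.2) = 0.2644, so λ = 0.2644/8.21 = 0.0322 per s.

0.032 per s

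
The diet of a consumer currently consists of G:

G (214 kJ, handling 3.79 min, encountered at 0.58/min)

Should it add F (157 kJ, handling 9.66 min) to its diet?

Current rate: (0.58×214)/(1 + 0.58×3.79) = 38.81 kJ/min.
Profitability of F: 157/9.66 = 16.25 kJ/min.
Since 16.25 < R, time spent handling F is better spent searching.

No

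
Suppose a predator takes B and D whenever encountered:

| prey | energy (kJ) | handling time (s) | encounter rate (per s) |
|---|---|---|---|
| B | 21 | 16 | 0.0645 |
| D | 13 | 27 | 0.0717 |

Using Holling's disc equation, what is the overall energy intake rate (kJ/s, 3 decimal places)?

R = Σλ_iE_i / (1 + Σλ_ih_i)
Numerator: 0.0645×21 + 0.0717×13 = 2.287
Denominator: 1 + 0.0645×16 + 0.0717×27 = 3.968
R = 2.287/3.968 = 0.5763 kJ/s

0.576 kJ/s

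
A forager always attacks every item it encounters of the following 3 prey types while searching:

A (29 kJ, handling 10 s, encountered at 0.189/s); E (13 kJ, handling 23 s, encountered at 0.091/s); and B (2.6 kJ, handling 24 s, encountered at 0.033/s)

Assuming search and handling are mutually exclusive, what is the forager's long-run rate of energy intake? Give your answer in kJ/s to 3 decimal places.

R = (0.189×29 + 0.091×13 + 0.033×2.6) / (1 + 0.189×10 + 0.091×23 + 0.033×24) = 6.75/5.775 = 1.169 kJ/s.

1.169 kJ/s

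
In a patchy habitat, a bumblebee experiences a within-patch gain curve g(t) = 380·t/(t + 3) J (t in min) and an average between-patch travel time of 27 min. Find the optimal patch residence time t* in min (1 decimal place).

9.0 min

Optimal t* satisfies g'(t*) = g(t*)/(T + t*).
g'(t) = 380·3/(t + 3)². Setting 380·3/(t+3)² = 380t/[(t+3)(27+t)] gives 3(27+t) = t(t+3), so t² = 3×27 = 81.
t* = √81 = 9 min.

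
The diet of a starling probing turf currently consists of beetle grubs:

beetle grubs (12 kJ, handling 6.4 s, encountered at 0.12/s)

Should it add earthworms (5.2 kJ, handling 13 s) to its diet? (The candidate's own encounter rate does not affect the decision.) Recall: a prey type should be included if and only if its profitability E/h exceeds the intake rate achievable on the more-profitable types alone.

Current rate: (0.12×12)/(1 + 0.12×6.4) = 0.8145 kJ/s.
earthworms: E/h = 5.2/13 = 0.4 kJ/s.
Since 0.4 < R, time spent handling earthworms is better spent searching.

No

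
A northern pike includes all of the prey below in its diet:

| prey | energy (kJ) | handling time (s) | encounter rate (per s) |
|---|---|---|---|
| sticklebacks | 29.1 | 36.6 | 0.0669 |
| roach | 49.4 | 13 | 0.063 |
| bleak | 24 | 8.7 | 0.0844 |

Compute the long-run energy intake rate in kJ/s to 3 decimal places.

R = (0.0669×29.1 + 0.063×49.4 + 0.0844×24) / (1 + 0.0669×36.6 + 0.063×13 + 0.0844×8.7) = 7.085/5.002 = 1.416 kJ/s.

1.416 kJ/s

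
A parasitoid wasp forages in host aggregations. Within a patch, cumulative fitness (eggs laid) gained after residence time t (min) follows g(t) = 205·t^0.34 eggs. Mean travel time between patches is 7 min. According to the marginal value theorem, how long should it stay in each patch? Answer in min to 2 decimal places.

3.61 min

Maximise g(t)/(T+t): set derivative to zero → g'(t)(T+t) = g(t).
g'(t) = 0.34·205·t^-0.66. Setting 0.34·205·t^-0.66 = 205·t^0.34/(7+t) gives 0.34(7+t) = t, so 0.66·t = 0.34×7.
t* = 0.34×7/0.66 = 3.606 min.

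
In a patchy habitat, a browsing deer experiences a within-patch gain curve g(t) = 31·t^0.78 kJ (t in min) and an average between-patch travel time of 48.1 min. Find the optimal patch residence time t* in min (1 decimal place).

170.5 min

Optimal t* satisfies g'(t*) = g(t*)/(T + t*).
g'(t) = 0.78·31·t^-0.22. Setting 0.78·31·t^-0.22 = 31·t^0.78/(48.1+t) gives 0.78(48.1+t) = t, so 0.22·t = 0.78×48.1.
t* = 0.78×48.1/0.22 = 170.5 min.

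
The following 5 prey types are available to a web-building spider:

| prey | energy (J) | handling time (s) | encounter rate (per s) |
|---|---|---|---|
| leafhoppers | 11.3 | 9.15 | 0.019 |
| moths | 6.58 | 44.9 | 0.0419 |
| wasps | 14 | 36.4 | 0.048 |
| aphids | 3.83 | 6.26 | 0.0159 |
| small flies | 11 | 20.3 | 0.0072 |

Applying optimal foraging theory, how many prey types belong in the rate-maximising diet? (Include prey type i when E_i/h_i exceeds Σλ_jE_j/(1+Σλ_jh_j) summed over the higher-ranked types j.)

E/h in descending order: leafhoppers 1.23, aphids 0.612, small flies 0.542, wasps 0.385, moths 0.147 J/s. The optimal diet is the largest prefix of this list for which every included type satisfies E_i/h_i > R on the types above it.
Rate on top 1: 0.1829. aphids: 0.612 > 0.1829 → include.
Rate on top 2: 0.2164. small flies: 0.542 > 0.2164 → include.
Rate on top 3: 0.2499. wasps: 0.385 > 0.2499 → include.
Rate on top 4: 0.3242. moths: 0.147 < 0.3242 → exclude; stop.
Optimal diet: leafhoppers, aphids, small flies, wasps — 4 of 5 types.

4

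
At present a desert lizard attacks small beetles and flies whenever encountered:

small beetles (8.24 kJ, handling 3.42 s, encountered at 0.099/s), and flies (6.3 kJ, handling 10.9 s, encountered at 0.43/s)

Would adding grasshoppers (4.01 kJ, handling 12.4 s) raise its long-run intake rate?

No

Intake rate on the current diet: R = (0.099×8.24 + 0.43×6.3) / (1 + 0.099×3.42 + 0.43×10.9) = 3.525/6.026 = 0.585 kJ/s.
Profitability of grasshoppers: 4.01/12.4 = 0.3234 kJ/s.
0.3234 < 0.585, so adding grasshoppers would lower the average — exclude it.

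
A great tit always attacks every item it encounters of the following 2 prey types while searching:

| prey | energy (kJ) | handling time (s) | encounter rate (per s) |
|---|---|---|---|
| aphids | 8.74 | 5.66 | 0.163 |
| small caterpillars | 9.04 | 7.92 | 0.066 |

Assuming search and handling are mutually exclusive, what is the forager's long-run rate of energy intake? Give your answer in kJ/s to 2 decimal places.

R = Σλ_iE_i / (1 + Σλ_ih_i)
Numerator: 0.163×8.74 + 0.066×9.04 = 2.021
Denominator: 1 + 0.163×5.66 + 0.066×7.92 = 2.445
R = 2.021/2.445 = 0.8266 kJ/s

0.83 kJ/s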